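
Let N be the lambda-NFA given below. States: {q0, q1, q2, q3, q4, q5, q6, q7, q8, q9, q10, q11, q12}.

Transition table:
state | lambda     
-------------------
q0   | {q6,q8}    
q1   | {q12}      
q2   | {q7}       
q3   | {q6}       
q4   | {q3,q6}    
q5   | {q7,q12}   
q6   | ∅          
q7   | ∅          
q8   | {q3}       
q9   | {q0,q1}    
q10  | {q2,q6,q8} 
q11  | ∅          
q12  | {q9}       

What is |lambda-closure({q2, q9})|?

9

Start with {q2, q9}.
From q2 via lambda: add q7.
From q9 via lambda: add q0, q1.
From q0 via lambda: add q6, q8.
From q1 via lambda: add q12.
From q8 via lambda: add q3.
lambda-closure = {q0, q1, q2, q3, q6, q7, q8, q9, q12}, which has 9 states.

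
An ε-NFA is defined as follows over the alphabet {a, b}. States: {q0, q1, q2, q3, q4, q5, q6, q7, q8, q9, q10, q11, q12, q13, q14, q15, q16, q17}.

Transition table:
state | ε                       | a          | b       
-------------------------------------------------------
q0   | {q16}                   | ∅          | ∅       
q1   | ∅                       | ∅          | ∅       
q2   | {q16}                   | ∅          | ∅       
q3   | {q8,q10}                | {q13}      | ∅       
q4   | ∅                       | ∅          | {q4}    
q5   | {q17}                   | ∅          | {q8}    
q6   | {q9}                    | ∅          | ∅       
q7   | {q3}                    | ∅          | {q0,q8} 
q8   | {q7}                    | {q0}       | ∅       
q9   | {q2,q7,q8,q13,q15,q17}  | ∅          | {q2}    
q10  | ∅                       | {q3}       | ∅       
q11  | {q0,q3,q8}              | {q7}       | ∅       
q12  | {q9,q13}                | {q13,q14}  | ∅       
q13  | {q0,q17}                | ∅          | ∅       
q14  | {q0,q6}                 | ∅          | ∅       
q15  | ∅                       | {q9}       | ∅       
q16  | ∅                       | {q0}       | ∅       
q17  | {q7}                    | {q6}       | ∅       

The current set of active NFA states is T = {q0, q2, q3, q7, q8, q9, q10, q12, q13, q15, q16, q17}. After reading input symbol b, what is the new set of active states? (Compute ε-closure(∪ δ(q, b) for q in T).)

q7 on b → {q0, q8}.
q9 on b → {q2}.
No b-transition from q0, q2, q3, q8, q10, q12, q13, q15, q16, q17.
Union after reading b: {q0, q2, q8}.
Now take the ε-closure:
From q0 via ε: add q16.
From q8 via ε: add q7.
From q7 via ε: add q3.
From q3 via ε: add q10.
No new states can be added; the closed set is {q0, q2, q3, q7, q8, q10, q16}.

{q0, q2, q3, q7, q8, q10, q16}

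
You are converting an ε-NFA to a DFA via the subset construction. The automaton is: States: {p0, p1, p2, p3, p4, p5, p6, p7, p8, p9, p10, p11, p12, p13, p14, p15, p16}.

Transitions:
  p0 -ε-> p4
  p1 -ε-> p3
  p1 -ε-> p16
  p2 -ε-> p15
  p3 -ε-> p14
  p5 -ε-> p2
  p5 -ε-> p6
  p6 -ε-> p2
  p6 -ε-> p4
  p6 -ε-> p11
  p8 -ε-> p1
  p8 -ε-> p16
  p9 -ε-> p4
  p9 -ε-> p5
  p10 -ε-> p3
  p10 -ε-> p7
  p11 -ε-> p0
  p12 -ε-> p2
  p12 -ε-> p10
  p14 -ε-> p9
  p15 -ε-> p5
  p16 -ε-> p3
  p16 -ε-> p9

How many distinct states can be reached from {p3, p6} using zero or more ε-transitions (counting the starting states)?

Start with {p3, p6}.
From p3 via ε: add p14.
From p6 via ε: add p2, p4, p11.
From p2 via ε: add p15.
From p11 via ε: add p0.
From p14 via ε: add p9.
From p9 via ε: add p5.
ε-closure = {p0, p2, p3, p4, p5, p6, p9, p11, p14, p15}, which has 10 states.

10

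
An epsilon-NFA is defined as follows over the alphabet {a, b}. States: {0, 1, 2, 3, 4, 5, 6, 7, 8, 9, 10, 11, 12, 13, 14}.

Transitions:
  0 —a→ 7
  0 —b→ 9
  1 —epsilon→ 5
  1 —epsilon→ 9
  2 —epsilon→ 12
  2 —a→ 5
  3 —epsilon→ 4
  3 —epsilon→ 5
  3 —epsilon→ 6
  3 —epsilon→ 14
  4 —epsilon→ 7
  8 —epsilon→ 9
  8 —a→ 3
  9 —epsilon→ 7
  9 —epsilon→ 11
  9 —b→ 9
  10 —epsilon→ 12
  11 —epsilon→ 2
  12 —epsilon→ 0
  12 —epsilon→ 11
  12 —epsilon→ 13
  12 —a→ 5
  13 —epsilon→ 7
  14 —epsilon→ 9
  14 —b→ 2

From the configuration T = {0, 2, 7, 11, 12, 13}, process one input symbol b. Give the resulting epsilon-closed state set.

0 on b → {9}.
No b-transition from 2, 7, 11, 12, 13.
Union after reading b: {9}.
Now take the epsilon-closure:
From 9 via epsilon: add 7, 11.
From 11 via epsilon: add 2.
From 2 via epsilon: add 12.
From 12 via epsilon: add 0, 13.
No new states can be added; the closed set is {0, 2, 7, 9, 11, 12, 13}.

{0, 2, 7, 9, 11, 12, 13}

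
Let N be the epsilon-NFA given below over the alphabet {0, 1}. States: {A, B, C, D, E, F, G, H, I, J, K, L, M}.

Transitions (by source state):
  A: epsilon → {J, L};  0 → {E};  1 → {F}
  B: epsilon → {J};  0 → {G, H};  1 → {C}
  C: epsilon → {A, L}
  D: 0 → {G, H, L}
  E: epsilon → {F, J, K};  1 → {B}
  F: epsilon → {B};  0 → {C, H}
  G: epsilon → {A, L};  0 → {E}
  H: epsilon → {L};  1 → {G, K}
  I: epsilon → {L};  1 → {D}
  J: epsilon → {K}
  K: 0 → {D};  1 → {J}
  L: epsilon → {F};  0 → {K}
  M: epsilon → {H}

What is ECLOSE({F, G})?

{A, B, F, G, J, K, L}

Start with {F, G}.
From F via epsilon: add B.
From G via epsilon: add A, L.
From A via epsilon: add J.
From J via epsilon: add K.
No new states can be added; the closed set is {A, B, F, G, J, K, L}.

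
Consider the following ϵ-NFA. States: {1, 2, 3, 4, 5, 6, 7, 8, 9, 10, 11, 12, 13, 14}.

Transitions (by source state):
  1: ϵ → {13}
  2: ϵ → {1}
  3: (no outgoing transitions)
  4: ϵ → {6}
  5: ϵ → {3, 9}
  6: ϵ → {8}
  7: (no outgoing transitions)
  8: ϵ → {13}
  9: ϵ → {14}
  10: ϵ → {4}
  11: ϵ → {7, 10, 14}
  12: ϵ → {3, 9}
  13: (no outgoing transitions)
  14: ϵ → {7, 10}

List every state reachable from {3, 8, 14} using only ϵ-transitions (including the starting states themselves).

{3, 4, 6, 7, 8, 10, 13, 14}

Start with {3, 8, 14}.
From 8 via ϵ: add 13.
From 14 via ϵ: add 7, 10.
From 10 via ϵ: add 4.
From 4 via ϵ: add 6.
No new states can be added; the closed set is {3, 4, 6, 7, 8, 10, 13, 14}.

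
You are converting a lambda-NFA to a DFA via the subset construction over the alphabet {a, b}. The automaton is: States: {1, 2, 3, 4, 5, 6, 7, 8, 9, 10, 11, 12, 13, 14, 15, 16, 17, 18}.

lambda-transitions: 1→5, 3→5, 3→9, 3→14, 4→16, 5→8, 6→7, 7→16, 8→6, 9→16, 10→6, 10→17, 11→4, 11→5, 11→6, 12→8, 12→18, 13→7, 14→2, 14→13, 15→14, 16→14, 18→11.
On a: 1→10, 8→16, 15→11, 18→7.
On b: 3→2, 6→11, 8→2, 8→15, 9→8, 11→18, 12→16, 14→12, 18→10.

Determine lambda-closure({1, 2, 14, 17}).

Start with {1, 2, 14, 17}.
From 1 via lambda: add 5.
From 14 via lambda: add 13.
From 5 via lambda: add 8.
From 13 via lambda: add 7.
From 7 via lambda: add 16.
From 8 via lambda: add 6.
No new states can be added; the closed set is {1, 2, 5, 6, 7, 8, 13, 14, 16, 17}.

{1, 2, 5, 6, 7, 8, 13, 14, 16, 17}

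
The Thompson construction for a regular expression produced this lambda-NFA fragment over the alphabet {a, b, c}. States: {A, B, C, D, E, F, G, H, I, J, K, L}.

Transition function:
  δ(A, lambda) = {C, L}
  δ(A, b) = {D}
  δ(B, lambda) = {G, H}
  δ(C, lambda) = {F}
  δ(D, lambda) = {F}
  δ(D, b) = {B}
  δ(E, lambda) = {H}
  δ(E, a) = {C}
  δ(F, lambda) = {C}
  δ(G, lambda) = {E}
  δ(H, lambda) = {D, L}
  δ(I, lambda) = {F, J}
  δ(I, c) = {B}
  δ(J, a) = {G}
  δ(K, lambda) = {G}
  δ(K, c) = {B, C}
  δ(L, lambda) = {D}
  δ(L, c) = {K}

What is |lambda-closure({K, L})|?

8

Start with {K, L}.
From K via lambda: add G.
From L via lambda: add D.
From D via lambda: add F.
From G via lambda: add E.
From E via lambda: add H.
From F via lambda: add C.
lambda-closure = {C, D, E, F, G, H, K, L}, which has 8 states.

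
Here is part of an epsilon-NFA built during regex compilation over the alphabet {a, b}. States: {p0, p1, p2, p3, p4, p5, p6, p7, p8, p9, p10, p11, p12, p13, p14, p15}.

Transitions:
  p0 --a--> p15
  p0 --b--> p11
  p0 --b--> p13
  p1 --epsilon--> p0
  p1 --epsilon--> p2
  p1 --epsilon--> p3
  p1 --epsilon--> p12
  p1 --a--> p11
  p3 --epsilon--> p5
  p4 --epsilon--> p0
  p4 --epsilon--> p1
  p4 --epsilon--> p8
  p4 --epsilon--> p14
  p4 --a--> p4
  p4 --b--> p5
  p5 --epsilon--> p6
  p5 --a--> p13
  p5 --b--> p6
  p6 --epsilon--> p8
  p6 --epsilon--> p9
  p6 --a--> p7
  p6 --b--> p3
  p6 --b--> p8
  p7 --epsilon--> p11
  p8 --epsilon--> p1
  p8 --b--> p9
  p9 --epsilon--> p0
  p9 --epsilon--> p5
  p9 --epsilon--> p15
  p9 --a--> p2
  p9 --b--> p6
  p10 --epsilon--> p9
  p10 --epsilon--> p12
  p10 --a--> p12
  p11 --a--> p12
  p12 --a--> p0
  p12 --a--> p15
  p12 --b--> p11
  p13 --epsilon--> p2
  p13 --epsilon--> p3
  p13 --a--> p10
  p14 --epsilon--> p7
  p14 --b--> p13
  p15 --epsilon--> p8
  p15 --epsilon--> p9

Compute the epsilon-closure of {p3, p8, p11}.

{p0, p1, p2, p3, p5, p6, p8, p9, p11, p12, p15}

Start with {p3, p8, p11}.
From p3 via epsilon: add p5.
From p8 via epsilon: add p1.
From p1 via epsilon: add p0, p2, p12.
From p5 via epsilon: add p6.
From p6 via epsilon: add p9.
From p9 via epsilon: add p15.
No new states can be added; the closed set is {p0, p1, p2, p3, p5, p6, p8, p9, p11, p12, p15}.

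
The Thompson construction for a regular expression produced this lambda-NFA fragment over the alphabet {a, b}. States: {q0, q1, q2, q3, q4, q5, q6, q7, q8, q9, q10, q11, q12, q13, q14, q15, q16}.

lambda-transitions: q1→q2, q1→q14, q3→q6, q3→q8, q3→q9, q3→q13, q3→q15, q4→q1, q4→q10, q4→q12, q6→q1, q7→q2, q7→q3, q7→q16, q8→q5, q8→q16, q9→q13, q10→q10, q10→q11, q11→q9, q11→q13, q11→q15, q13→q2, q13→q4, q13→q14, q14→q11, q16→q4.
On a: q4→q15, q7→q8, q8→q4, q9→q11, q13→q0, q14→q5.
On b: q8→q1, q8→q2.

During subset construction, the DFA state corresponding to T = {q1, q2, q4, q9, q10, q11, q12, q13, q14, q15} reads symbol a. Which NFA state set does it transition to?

{q0, q1, q2, q4, q5, q9, q10, q11, q12, q13, q14, q15}

q4 on a → {q15}.
q9 on a → {q11}.
q13 on a → {q0}.
q14 on a → {q5}.
No a-transition from q1, q2, q10, q11, q12, q15.
Union after reading a: {q0, q5, q11, q15}.
Now take the lambda-closure:
From q11 via lambda: add q9, q13.
From q13 via lambda: add q2, q4, q14.
From q4 via lambda: add q1, q10, q12.
No new states can be added; the closed set is {q0, q1, q2, q4, q5, q9, q10, q11, q12, q13, q14, q15}.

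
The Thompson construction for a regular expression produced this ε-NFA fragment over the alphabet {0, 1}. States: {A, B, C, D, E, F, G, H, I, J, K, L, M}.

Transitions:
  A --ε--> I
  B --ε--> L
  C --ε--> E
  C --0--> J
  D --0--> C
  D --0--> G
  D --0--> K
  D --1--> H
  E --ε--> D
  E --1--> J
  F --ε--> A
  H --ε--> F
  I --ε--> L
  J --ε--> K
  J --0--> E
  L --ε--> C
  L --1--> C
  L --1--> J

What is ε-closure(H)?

{A, C, D, E, F, H, I, L}

Start with {H}.
From H via ε: add F.
From F via ε: add A.
From A via ε: add I.
From I via ε: add L.
From L via ε: add C.
From C via ε: add E.
From E via ε: add D.
No new states can be added; the closed set is {A, C, D, E, F, H, I, L}.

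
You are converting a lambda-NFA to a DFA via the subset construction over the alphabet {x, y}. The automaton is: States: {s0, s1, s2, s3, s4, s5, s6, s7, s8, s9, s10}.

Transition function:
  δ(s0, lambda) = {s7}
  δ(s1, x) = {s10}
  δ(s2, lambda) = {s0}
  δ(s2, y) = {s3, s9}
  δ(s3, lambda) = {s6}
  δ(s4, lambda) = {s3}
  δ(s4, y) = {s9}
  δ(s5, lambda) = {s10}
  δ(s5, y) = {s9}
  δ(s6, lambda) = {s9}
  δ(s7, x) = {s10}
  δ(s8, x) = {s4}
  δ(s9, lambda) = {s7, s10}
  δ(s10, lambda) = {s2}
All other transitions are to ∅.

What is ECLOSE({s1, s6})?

{s0, s1, s2, s6, s7, s9, s10}

Start with {s1, s6}.
From s6 via lambda: add s9.
From s9 via lambda: add s7, s10.
From s10 via lambda: add s2.
From s2 via lambda: add s0.
No new states can be added; the closed set is {s0, s1, s2, s6, s7, s9, s10}.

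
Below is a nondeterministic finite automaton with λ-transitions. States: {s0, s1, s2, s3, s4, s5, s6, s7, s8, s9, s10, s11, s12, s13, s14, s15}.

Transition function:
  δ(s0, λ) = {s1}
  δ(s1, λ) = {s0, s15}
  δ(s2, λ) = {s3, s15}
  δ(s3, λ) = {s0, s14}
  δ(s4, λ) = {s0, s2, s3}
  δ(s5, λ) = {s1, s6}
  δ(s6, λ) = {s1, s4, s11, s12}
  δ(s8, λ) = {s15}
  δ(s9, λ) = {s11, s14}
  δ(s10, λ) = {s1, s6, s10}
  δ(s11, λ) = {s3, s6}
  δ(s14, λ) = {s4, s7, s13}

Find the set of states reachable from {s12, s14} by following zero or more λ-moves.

{s0, s1, s2, s3, s4, s7, s12, s13, s14, s15}

Start with {s12, s14}.
From s14 via λ: add s4, s7, s13.
From s4 via λ: add s0, s2, s3.
From s0 via λ: add s1.
From s2 via λ: add s15.
No new states can be added; the closed set is {s0, s1, s2, s3, s4, s7, s12, s13, s14, s15}.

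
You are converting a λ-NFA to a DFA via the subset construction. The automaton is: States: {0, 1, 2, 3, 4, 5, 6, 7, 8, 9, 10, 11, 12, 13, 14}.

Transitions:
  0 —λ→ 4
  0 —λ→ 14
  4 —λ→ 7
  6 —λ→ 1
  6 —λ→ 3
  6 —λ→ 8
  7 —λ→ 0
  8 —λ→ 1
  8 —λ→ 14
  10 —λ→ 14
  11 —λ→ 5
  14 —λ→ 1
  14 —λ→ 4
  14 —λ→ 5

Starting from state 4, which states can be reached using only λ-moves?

Start with {4}.
From 4 via λ: add 7.
From 7 via λ: add 0.
From 0 via λ: add 14.
From 14 via λ: add 1, 5.
No new states can be added; the closed set is {0, 1, 4, 5, 7, 14}.

{0, 1, 4, 5, 7, 14}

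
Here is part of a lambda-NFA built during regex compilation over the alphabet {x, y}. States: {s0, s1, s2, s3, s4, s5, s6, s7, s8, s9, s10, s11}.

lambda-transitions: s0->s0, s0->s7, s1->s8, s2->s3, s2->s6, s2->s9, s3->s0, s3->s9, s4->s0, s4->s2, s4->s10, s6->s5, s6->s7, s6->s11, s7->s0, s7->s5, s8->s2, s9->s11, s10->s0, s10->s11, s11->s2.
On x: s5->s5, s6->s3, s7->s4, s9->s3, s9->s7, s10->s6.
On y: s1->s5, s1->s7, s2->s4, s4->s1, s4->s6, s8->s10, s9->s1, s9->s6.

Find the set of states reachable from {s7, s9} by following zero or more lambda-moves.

{s0, s2, s3, s5, s6, s7, s9, s11}

Start with {s7, s9}.
From s7 via lambda: add s0, s5.
From s9 via lambda: add s11.
From s11 via lambda: add s2.
From s2 via lambda: add s3, s6.
No new states can be added; the closed set is {s0, s2, s3, s5, s6, s7, s9, s11}.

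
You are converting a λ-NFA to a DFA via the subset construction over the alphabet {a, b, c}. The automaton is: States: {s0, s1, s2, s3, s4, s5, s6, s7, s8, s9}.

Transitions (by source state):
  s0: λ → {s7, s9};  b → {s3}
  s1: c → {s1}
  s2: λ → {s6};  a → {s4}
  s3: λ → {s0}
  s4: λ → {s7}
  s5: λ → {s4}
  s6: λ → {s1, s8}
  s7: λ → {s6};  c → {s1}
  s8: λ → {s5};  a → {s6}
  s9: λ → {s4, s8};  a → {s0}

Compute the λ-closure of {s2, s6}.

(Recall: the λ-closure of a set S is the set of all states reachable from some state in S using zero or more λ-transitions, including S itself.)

Start with {s2, s6}.
From s6 via λ: add s1, s8.
From s8 via λ: add s5.
From s5 via λ: add s4.
From s4 via λ: add s7.
No new states can be added; the closed set is {s1, s2, s4, s5, s6, s7, s8}.

{s1, s2, s4, s5, s6, s7, s8}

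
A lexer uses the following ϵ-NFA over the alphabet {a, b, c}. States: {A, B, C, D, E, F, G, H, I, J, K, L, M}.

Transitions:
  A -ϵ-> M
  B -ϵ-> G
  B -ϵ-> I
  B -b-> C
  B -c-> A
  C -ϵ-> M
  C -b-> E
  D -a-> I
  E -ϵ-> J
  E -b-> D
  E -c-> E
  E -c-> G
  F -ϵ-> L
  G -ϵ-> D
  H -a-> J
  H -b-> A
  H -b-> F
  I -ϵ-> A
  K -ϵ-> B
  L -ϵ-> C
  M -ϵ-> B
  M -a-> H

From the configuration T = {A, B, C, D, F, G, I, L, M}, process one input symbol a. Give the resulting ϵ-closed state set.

D on a → {I}.
M on a → {H}.
No a-transition from A, B, C, F, G, I, L.
Union after reading a: {H, I}.
Now take the ϵ-closure:
From I via ϵ: add A.
From A via ϵ: add M.
From M via ϵ: add B.
From B via ϵ: add G.
From G via ϵ: add D.
No new states can be added; the closed set is {A, B, D, G, H, I, M}.

{A, B, D, G, H, I, M}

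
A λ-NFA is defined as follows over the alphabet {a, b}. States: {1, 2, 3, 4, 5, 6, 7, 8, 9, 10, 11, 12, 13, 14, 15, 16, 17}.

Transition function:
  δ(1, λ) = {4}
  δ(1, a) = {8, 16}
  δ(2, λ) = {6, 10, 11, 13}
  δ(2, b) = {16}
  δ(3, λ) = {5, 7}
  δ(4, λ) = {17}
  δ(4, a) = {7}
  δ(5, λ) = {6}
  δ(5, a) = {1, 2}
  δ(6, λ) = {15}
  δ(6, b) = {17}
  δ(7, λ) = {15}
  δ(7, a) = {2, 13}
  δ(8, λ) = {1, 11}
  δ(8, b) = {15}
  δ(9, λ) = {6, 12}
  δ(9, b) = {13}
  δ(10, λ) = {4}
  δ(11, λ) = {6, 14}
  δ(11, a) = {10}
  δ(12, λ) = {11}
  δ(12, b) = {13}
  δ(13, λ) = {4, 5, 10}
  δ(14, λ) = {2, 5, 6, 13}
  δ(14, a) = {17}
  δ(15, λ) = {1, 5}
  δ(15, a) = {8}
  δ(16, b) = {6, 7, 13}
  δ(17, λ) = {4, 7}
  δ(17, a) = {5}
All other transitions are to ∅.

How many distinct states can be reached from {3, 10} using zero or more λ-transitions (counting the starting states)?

9

Start with {3, 10}.
From 3 via λ: add 5, 7.
From 10 via λ: add 4.
From 4 via λ: add 17.
From 5 via λ: add 6.
From 7 via λ: add 15.
From 15 via λ: add 1.
λ-closure = {1, 3, 4, 5, 6, 7, 10, 15, 17}, which has 9 states.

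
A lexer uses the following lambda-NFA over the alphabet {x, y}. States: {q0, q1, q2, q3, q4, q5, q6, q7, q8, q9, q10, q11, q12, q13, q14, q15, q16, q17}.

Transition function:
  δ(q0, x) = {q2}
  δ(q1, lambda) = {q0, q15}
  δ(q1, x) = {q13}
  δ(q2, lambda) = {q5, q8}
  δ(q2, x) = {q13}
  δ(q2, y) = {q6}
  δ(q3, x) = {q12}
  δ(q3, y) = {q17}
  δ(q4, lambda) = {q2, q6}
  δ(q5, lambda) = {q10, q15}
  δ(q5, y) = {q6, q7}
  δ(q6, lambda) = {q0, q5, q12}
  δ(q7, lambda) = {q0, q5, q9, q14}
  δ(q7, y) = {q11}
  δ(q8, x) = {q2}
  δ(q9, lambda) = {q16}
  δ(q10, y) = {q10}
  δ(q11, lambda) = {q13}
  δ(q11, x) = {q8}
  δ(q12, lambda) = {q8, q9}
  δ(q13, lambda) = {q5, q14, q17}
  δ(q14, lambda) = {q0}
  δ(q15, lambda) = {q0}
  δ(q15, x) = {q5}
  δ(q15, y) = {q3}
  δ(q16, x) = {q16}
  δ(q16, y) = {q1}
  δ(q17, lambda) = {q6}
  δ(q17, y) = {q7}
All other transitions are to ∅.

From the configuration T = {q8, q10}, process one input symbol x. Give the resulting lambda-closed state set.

q8 on x → {q2}.
No x-transition from q10.
Union after reading x: {q2}.
Now take the lambda-closure:
From q2 via lambda: add q5, q8.
From q5 via lambda: add q10, q15.
From q15 via lambda: add q0.
No new states can be added; the closed set is {q0, q2, q5, q8, q10, q15}.

{q0, q2, q5, q8, q10, q15}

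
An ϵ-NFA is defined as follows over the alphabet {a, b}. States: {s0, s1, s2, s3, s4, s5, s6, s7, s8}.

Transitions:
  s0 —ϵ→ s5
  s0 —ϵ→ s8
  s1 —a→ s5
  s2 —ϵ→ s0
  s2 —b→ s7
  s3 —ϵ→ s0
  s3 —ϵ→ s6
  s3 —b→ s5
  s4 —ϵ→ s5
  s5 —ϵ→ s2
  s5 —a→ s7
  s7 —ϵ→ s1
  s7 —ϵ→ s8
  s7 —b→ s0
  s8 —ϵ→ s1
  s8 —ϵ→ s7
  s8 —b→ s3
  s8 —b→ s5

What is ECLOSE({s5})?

Start with {s5}.
From s5 via ϵ: add s2.
From s2 via ϵ: add s0.
From s0 via ϵ: add s8.
From s8 via ϵ: add s1, s7.
No new states can be added; the closed set is {s0, s1, s2, s5, s7, s8}.

{s0, s1, s2, s5, s7, s8}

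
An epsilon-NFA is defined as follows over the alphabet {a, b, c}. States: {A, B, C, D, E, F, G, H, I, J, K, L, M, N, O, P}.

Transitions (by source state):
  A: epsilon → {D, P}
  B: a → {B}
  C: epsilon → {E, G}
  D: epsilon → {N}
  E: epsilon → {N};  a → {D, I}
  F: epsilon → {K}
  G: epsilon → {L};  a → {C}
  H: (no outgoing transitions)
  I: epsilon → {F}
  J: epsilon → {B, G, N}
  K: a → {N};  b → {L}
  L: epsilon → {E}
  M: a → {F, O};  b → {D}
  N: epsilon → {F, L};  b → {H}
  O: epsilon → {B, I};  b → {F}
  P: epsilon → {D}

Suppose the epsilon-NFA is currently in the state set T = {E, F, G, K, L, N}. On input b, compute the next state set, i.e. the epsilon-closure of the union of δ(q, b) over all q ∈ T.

K on b → {L}.
N on b → {H}.
No b-transition from E, F, G, L.
Union after reading b: {H, L}.
Now take the epsilon-closure:
From L via epsilon: add E.
From E via epsilon: add N.
From N via epsilon: add F.
From F via epsilon: add K.
No new states can be added; the closed set is {E, F, H, K, L, N}.

{E, F, H, K, L, N}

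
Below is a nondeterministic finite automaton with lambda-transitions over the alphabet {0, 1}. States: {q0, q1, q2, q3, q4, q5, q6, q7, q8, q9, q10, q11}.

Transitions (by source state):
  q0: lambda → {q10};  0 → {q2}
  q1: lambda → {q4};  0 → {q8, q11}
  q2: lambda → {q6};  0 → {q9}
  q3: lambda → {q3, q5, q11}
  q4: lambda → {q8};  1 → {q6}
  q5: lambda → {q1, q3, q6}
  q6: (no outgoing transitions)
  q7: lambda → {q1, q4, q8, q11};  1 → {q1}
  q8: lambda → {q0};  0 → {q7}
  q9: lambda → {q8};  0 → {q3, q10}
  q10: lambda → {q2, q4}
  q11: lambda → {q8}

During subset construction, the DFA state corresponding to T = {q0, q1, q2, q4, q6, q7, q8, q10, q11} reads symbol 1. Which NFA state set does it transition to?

q4 on 1 → {q6}.
q7 on 1 → {q1}.
No 1-transition from q0, q1, q2, q6, q8, q10, q11.
Union after reading 1: {q1, q6}.
Now take the lambda-closure:
From q1 via lambda: add q4.
From q4 via lambda: add q8.
From q8 via lambda: add q0.
From q0 via lambda: add q10.
From q10 via lambda: add q2.
No new states can be added; the closed set is {q0, q1, q2, q4, q6, q8, q10}.

{q0, q1, q2, q4, q6, q8, q10}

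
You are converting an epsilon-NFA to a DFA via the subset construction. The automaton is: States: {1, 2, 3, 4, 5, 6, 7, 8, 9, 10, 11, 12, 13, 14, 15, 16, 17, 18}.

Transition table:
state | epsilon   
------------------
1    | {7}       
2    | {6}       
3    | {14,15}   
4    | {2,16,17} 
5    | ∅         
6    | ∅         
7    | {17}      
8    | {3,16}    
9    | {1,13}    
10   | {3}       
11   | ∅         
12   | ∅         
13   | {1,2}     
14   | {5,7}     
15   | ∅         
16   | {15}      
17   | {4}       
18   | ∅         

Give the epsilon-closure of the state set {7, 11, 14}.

Start with {7, 11, 14}.
From 7 via epsilon: add 17.
From 14 via epsilon: add 5.
From 17 via epsilon: add 4.
From 4 via epsilon: add 2, 16.
From 2 via epsilon: add 6.
From 16 via epsilon: add 15.
No new states can be added; the closed set is {2, 4, 5, 6, 7, 11, 14, 15, 16, 17}.

{2, 4, 5, 6, 7, 11, 14, 15, 16, 17}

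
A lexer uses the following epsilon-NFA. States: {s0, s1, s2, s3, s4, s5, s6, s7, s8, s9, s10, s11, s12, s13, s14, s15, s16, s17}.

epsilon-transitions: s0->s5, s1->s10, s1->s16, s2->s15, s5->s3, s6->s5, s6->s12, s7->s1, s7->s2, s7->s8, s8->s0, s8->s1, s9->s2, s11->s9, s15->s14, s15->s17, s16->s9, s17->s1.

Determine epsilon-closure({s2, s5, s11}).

{s1, s2, s3, s5, s9, s10, s11, s14, s15, s16, s17}

Start with {s2, s5, s11}.
From s2 via epsilon: add s15.
From s5 via epsilon: add s3.
From s11 via epsilon: add s9.
From s15 via epsilon: add s14, s17.
From s17 via epsilon: add s1.
From s1 via epsilon: add s10, s16.
No new states can be added; the closed set is {s1, s2, s3, s5, s9, s10, s11, s14, s15, s16, s17}.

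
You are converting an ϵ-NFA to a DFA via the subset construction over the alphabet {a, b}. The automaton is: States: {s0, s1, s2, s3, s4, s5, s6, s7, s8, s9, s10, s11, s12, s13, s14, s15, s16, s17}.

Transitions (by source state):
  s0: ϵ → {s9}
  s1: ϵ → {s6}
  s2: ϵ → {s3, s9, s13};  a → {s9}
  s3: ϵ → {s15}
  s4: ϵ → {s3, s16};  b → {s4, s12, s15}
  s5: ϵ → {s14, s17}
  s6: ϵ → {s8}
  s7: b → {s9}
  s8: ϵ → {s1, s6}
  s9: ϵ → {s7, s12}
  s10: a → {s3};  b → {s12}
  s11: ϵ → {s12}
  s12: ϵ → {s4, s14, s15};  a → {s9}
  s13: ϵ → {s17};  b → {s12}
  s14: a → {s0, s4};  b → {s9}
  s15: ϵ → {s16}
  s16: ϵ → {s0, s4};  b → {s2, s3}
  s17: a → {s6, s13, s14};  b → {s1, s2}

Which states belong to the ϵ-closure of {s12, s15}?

{s0, s3, s4, s7, s9, s12, s14, s15, s16}

Start with {s12, s15}.
From s12 via ϵ: add s4, s14.
From s15 via ϵ: add s16.
From s4 via ϵ: add s3.
From s16 via ϵ: add s0.
From s0 via ϵ: add s9.
From s9 via ϵ: add s7.
No new states can be added; the closed set is {s0, s3, s4, s7, s9, s12, s14, s15, s16}.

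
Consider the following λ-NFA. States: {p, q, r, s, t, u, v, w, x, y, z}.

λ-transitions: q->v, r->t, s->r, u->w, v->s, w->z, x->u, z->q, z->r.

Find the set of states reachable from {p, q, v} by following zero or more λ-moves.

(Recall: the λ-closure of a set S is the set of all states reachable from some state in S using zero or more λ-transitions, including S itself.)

Start with {p, q, v}.
From v via λ: add s.
From s via λ: add r.
From r via λ: add t.
No new states can be added; the closed set is {p, q, r, s, t, v}.

{p, q, r, s, t, v}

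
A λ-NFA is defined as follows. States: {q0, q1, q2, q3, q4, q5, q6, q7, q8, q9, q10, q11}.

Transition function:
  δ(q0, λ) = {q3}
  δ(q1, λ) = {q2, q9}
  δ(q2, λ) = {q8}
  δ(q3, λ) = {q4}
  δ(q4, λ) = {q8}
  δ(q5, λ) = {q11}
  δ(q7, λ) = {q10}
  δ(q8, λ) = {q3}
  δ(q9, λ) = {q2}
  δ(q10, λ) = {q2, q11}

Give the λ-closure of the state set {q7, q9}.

Start with {q7, q9}.
From q7 via λ: add q10.
From q9 via λ: add q2.
From q2 via λ: add q8.
From q10 via λ: add q11.
From q8 via λ: add q3.
From q3 via λ: add q4.
No new states can be added; the closed set is {q2, q3, q4, q7, q8, q9, q10, q11}.

{q2, q3, q4, q7, q8, q9, q10, q11}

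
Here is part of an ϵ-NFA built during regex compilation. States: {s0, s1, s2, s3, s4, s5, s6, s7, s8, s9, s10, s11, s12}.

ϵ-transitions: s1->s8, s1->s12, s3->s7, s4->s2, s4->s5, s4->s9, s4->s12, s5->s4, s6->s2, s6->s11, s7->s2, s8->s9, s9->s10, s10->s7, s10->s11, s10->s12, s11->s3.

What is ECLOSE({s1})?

Start with {s1}.
From s1 via ϵ: add s8, s12.
From s8 via ϵ: add s9.
From s9 via ϵ: add s10.
From s10 via ϵ: add s7, s11.
From s7 via ϵ: add s2.
From s11 via ϵ: add s3.
No new states can be added; the closed set is {s1, s2, s3, s7, s8, s9, s10, s11, s12}.

{s1, s2, s3, s7, s8, s9, s10, s11, s12}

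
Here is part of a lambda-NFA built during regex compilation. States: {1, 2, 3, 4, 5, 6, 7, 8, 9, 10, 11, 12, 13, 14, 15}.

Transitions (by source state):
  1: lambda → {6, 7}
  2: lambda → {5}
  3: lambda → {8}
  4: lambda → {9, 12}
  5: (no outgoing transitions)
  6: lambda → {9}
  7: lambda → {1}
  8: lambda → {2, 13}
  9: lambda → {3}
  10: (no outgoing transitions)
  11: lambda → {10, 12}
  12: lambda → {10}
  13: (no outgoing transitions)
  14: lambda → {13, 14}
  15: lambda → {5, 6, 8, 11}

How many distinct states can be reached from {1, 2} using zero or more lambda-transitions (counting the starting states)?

9

Start with {1, 2}.
From 1 via lambda: add 6, 7.
From 2 via lambda: add 5.
From 6 via lambda: add 9.
From 9 via lambda: add 3.
From 3 via lambda: add 8.
From 8 via lambda: add 13.
lambda-closure = {1, 2, 3, 5, 6, 7, 8, 9, 13}, which has 9 states.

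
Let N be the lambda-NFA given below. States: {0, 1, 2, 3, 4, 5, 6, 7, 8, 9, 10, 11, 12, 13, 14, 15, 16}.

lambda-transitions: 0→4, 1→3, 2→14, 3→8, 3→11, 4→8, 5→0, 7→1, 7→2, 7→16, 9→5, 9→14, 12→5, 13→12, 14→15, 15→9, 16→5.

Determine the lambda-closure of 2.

Start with {2}.
From 2 via lambda: add 14.
From 14 via lambda: add 15.
From 15 via lambda: add 9.
From 9 via lambda: add 5.
From 5 via lambda: add 0.
From 0 via lambda: add 4.
From 4 via lambda: add 8.
No new states can be added; the closed set is {0, 2, 4, 5, 8, 9, 14, 15}.

{0, 2, 4, 5, 8, 9, 14, 15}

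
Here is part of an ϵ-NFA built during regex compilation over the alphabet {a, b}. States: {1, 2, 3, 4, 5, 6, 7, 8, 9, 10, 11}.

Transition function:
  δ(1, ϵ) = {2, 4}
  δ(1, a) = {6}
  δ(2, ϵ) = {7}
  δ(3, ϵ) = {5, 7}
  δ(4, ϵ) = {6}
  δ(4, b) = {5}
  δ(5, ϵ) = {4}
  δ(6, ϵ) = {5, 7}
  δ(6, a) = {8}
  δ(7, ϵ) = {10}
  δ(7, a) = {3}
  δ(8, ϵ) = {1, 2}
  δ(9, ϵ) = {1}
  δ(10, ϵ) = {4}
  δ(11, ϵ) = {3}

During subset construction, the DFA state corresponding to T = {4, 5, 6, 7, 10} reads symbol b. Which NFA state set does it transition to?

{4, 5, 6, 7, 10}

4 on b → {5}.
No b-transition from 5, 6, 7, 10.
Union after reading b: {5}.
Now take the ϵ-closure:
From 5 via ϵ: add 4.
From 4 via ϵ: add 6.
From 6 via ϵ: add 7.
From 7 via ϵ: add 10.
No new states can be added; the closed set is {4, 5, 6, 7, 10}.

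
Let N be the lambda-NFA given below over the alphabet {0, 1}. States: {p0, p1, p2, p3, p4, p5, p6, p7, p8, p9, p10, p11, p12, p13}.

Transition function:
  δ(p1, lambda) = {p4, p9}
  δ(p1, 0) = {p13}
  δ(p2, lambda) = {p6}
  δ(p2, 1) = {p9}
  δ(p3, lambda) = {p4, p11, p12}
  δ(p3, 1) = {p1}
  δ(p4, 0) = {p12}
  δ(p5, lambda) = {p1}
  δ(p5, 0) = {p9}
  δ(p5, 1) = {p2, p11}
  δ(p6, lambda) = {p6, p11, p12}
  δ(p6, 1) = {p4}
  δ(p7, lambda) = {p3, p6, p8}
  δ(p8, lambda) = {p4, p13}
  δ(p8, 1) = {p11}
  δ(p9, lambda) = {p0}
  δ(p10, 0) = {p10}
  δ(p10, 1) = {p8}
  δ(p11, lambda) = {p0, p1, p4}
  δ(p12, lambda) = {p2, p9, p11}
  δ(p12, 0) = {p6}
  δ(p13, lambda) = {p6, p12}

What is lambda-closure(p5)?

Start with {p5}.
From p5 via lambda: add p1.
From p1 via lambda: add p4, p9.
From p9 via lambda: add p0.
No new states can be added; the closed set is {p0, p1, p4, p5, p9}.

{p0, p1, p4, p5, p9}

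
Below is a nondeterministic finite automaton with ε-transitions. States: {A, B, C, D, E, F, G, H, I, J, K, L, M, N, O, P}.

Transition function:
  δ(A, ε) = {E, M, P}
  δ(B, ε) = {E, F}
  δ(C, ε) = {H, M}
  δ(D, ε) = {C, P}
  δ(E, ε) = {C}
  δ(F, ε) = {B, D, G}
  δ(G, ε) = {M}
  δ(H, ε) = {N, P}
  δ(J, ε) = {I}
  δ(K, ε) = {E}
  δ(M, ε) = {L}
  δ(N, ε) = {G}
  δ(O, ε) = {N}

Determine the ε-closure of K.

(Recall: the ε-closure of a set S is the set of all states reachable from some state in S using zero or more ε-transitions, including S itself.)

{C, E, G, H, K, L, M, N, P}

Start with {K}.
From K via ε: add E.
From E via ε: add C.
From C via ε: add H, M.
From H via ε: add N, P.
From M via ε: add L.
From N via ε: add G.
No new states can be added; the closed set is {C, E, G, H, K, L, M, N, P}.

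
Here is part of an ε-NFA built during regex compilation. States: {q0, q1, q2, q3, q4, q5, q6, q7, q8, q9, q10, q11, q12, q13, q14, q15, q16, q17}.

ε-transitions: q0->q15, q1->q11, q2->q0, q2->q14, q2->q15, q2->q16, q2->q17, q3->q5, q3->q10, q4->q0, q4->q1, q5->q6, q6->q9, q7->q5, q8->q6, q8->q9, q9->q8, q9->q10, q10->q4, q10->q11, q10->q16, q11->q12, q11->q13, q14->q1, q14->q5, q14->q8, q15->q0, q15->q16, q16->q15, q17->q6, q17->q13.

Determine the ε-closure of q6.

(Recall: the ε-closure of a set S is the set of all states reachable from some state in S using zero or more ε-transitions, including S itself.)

{q0, q1, q4, q6, q8, q9, q10, q11, q12, q13, q15, q16}

Start with {q6}.
From q6 via ε: add q9.
From q9 via ε: add q8, q10.
From q10 via ε: add q4, q11, q16.
From q4 via ε: add q0, q1.
From q11 via ε: add q12, q13.
From q16 via ε: add q15.
No new states can be added; the closed set is {q0, q1, q4, q6, q8, q9, q10, q11, q12, q13, q15, q16}.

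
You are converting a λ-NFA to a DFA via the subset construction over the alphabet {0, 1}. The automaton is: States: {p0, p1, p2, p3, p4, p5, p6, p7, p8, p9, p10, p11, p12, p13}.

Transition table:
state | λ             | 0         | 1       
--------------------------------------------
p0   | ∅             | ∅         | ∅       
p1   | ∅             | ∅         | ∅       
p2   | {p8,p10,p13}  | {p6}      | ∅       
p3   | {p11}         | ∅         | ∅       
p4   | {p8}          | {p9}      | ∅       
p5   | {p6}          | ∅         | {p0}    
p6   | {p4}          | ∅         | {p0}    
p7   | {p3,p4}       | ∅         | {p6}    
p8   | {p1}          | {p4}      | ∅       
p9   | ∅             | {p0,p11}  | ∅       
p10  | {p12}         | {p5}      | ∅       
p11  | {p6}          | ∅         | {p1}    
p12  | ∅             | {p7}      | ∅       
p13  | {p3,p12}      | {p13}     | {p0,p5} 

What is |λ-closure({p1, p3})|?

6

Start with {p1, p3}.
From p3 via λ: add p11.
From p11 via λ: add p6.
From p6 via λ: add p4.
From p4 via λ: add p8.
λ-closure = {p1, p3, p4, p6, p8, p11}, which has 6 states.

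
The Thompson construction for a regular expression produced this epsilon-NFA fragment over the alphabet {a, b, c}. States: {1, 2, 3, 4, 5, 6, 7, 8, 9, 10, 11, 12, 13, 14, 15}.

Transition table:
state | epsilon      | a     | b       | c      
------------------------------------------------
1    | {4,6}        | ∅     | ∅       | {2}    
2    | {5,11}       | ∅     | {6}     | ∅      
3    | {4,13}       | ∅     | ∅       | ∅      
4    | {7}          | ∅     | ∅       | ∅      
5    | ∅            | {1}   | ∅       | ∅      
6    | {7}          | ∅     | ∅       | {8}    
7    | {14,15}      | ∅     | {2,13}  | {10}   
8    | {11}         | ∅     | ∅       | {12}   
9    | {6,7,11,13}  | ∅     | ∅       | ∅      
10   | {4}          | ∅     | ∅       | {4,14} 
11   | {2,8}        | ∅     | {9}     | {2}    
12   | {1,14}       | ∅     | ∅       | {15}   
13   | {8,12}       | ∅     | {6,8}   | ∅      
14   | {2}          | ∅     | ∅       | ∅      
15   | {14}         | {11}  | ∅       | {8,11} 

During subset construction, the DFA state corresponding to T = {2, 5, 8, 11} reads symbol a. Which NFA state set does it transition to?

5 on a → {1}.
No a-transition from 2, 8, 11.
Union after reading a: {1}.
Now take the epsilon-closure:
From 1 via epsilon: add 4, 6.
From 4 via epsilon: add 7.
From 7 via epsilon: add 14, 15.
From 14 via epsilon: add 2.
From 2 via epsilon: add 5, 11.
From 11 via epsilon: add 8.
No new states can be added; the closed set is {1, 2, 4, 5, 6, 7, 8, 11, 14, 15}.

{1, 2, 4, 5, 6, 7, 8, 11, 14, 15}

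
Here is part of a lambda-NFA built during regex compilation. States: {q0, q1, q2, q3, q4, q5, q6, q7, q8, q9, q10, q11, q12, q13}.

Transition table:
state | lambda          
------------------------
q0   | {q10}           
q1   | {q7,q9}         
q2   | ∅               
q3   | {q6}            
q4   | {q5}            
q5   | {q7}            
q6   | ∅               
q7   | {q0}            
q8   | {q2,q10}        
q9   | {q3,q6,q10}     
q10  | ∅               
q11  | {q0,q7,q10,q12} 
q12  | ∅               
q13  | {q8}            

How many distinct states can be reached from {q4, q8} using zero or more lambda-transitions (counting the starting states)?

Start with {q4, q8}.
From q4 via lambda: add q5.
From q8 via lambda: add q2, q10.
From q5 via lambda: add q7.
From q7 via lambda: add q0.
lambda-closure = {q0, q2, q4, q5, q7, q8, q10}, which has 7 states.

7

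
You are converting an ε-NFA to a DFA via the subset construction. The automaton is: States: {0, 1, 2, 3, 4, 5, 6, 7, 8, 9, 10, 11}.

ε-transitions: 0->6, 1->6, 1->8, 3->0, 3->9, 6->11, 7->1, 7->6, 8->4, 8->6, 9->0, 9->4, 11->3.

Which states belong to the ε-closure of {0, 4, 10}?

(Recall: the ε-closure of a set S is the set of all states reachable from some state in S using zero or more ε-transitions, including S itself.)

{0, 3, 4, 6, 9, 10, 11}

Start with {0, 4, 10}.
From 0 via ε: add 6.
From 6 via ε: add 11.
From 11 via ε: add 3.
From 3 via ε: add 9.
No new states can be added; the closed set is {0, 3, 4, 6, 9, 10, 11}.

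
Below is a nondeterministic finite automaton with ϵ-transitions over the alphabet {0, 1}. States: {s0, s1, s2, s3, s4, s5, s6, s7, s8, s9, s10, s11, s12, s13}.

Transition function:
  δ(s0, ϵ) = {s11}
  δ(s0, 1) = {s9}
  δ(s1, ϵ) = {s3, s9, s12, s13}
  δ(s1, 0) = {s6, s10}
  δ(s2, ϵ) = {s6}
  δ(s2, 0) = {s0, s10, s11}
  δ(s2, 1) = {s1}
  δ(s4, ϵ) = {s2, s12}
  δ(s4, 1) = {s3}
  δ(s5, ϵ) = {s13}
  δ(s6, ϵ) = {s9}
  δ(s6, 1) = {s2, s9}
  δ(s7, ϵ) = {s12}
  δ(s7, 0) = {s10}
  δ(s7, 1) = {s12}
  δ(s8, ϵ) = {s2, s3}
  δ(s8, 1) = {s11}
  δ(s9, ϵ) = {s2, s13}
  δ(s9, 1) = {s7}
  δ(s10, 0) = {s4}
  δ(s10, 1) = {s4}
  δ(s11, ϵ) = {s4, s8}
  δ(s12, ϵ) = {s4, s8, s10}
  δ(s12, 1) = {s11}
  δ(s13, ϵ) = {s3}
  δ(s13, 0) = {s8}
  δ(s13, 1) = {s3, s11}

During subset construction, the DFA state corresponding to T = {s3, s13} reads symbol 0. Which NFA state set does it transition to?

{s2, s3, s6, s8, s9, s13}

s13 on 0 → {s8}.
No 0-transition from s3.
Union after reading 0: {s8}.
Now take the ϵ-closure:
From s8 via ϵ: add s2, s3.
From s2 via ϵ: add s6.
From s6 via ϵ: add s9.
From s9 via ϵ: add s13.
No new states can be added; the closed set is {s2, s3, s6, s8, s9, s13}.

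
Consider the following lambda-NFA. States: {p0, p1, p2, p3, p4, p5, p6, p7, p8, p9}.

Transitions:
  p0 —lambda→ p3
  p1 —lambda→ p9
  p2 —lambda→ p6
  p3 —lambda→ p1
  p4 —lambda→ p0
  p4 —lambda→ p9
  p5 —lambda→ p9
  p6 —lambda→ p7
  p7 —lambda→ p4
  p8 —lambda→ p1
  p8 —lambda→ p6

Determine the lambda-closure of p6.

{p0, p1, p3, p4, p6, p7, p9}

Start with {p6}.
From p6 via lambda: add p7.
From p7 via lambda: add p4.
From p4 via lambda: add p0, p9.
From p0 via lambda: add p3.
From p3 via lambda: add p1.
No new states can be added; the closed set is {p0, p1, p3, p4, p6, p7, p9}.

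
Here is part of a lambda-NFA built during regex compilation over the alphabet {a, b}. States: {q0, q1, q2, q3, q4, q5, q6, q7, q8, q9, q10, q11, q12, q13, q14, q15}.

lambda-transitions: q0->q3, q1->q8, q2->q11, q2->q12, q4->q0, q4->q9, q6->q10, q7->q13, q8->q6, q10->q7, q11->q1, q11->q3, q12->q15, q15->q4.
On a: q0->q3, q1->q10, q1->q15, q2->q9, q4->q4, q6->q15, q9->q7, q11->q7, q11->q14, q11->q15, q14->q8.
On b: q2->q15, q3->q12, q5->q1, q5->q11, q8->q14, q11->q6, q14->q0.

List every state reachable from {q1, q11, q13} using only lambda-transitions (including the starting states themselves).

Start with {q1, q11, q13}.
From q1 via lambda: add q8.
From q11 via lambda: add q3.
From q8 via lambda: add q6.
From q6 via lambda: add q10.
From q10 via lambda: add q7.
No new states can be added; the closed set is {q1, q3, q6, q7, q8, q10, q11, q13}.

{q1, q3, q6, q7, q8, q10, q11, q13}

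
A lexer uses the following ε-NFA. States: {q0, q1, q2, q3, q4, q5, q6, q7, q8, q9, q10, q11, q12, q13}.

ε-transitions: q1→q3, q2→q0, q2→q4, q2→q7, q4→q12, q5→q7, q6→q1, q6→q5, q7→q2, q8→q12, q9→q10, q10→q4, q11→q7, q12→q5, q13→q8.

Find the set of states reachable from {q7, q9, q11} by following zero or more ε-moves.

Start with {q7, q9, q11}.
From q7 via ε: add q2.
From q9 via ε: add q10.
From q2 via ε: add q0, q4.
From q4 via ε: add q12.
From q12 via ε: add q5.
No new states can be added; the closed set is {q0, q2, q4, q5, q7, q9, q10, q11, q12}.

{q0, q2, q4, q5, q7, q9, q10, q11, q12}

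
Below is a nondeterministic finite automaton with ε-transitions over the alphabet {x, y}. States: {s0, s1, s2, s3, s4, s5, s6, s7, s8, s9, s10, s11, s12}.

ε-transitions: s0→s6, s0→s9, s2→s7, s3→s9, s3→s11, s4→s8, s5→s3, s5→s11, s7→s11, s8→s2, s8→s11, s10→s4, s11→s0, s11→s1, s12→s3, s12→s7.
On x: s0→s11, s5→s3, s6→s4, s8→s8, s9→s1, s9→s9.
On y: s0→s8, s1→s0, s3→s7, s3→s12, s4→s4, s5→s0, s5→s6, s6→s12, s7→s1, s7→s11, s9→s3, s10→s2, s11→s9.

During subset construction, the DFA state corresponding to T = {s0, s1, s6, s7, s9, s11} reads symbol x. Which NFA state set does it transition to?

s0 on x → {s11}.
s6 on x → {s4}.
s9 on x → {s1, s9}.
No x-transition from s1, s7, s11.
Union after reading x: {s1, s4, s9, s11}.
Now take the ε-closure:
From s4 via ε: add s8.
From s11 via ε: add s0.
From s0 via ε: add s6.
From s8 via ε: add s2.
From s2 via ε: add s7.
No new states can be added; the closed set is {s0, s1, s2, s4, s6, s7, s8, s9, s11}.

{s0, s1, s2, s4, s6, s7, s8, s9, s11}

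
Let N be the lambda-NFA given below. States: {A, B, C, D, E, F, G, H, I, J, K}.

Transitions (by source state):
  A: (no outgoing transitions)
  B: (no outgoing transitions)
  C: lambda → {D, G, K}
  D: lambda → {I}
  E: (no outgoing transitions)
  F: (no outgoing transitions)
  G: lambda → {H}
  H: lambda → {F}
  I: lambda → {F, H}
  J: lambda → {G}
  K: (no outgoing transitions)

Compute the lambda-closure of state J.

Start with {J}.
From J via lambda: add G.
From G via lambda: add H.
From H via lambda: add F.
No new states can be added; the closed set is {F, G, H, J}.

{F, G, H, J}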